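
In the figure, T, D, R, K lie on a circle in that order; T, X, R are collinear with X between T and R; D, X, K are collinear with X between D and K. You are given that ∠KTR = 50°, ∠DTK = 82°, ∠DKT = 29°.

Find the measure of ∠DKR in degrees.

∠DKR = 32°

1. ∠KDR = 50°  [same arc RK]
2. ∠DRK = 98°  [cyclic TDRK, opposite ∠T+∠R]
3. ∠DKR = 32°  [△DRK]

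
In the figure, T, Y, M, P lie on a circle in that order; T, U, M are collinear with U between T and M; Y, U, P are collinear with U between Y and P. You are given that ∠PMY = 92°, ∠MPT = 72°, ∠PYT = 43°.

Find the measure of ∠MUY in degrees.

1. ∠PTY = 88°  [cyclic TYMP, opposite ∠T+∠M]
2. ∠PMT = 43°  [same arc TP]
3. ∠TPY = 49°  [△TYP]
4. ∠MTP = 65°  [△TMP]
5. ∠TMY = 49°  [same arc TY]
6. ∠MYP = 65°  [same arc MP]
7. ∠MUY = 66°  [△YUM]

∠MUY = 66°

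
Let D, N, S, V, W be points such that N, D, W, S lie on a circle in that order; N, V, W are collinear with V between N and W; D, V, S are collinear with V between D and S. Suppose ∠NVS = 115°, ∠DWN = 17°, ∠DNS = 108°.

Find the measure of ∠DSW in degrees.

∠DSW = 60°

1. ∠DVW = 115°  [vertical angles at V]
2. ∠SDW = 48°  [△DVW]
3. ∠DWS = 72°  [cyclic NDWS, opposite ∠N+∠W]
4. ∠DSW = 60°  [△DWS]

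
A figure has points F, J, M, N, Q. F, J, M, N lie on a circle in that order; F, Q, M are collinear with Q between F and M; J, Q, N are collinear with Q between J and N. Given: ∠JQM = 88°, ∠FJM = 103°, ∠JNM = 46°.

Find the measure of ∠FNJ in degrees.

∠FNJ = 31°

1. ∠JFM = 46°  [same arc JM]
2. ∠FMJ = 31°  [△FJM]
3. ∠FNJ = 31°  [same arc FJ]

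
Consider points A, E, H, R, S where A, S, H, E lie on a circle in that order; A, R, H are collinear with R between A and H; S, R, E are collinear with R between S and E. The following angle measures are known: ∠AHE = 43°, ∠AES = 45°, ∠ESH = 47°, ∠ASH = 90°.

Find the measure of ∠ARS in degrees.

1. ∠ASE = 43°  [same arc AE]
2. ∠AHS = 45°  [same arc AS]
3. ∠HAS = 45°  [△ASH]
4. ∠ARS = 92°  [△ARS]

∠ARS = 92°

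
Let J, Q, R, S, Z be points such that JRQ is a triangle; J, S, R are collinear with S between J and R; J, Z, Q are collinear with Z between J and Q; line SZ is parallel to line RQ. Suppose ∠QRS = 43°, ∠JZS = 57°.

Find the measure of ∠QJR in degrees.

∠QJR = 80°

1. ∠JRQ = 43°  [S on ray RJ]
2. ∠JQR = 57°  [SZ∥RQ, corresponding at Z]
3. ∠QJR = 80°  [△JRQ]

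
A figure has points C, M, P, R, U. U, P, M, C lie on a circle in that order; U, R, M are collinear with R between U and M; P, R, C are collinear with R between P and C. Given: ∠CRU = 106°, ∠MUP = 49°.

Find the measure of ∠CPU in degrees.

∠CPU = 57°

1. ∠MRP = 106°  [vertical angles at R]
2. ∠PRU = 74°  [linear pair at R on UM]
3. ∠CPU = 57°  [△URP]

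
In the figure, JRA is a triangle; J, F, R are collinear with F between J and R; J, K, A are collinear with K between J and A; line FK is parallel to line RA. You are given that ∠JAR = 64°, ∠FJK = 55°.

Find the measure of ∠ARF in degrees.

∠ARF = 61°

1. ∠FKJ = 64°  [FK∥RA, corresponding at K]
2. ∠JFK = 61°  [△JFK]
3. ∠KFR = 119°  [linear pair at F on JR]
4. ∠ARF = 61°  [FK∥RA, co-interior at R–F]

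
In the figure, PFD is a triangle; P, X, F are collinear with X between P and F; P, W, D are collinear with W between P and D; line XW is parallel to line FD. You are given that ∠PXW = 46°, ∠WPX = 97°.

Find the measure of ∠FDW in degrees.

1. ∠PWX = 37°  [△PXW]
2. ∠DWX = 143°  [linear pair at W on PD]
3. ∠FDW = 37°  [XW∥FD, co-interior at D–W]

∠FDW = 37°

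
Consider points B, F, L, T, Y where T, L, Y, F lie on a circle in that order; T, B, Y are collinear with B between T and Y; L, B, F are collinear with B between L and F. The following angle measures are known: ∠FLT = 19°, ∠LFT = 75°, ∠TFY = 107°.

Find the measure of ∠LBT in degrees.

∠LBT = 129°

1. ∠LYT = 75°  [same arc TL]
2. ∠TLY = 73°  [cyclic TLYF, opposite ∠L+∠F]
3. ∠LTY = 32°  [△TLY]
4. ∠LBT = 129°  [△TBL]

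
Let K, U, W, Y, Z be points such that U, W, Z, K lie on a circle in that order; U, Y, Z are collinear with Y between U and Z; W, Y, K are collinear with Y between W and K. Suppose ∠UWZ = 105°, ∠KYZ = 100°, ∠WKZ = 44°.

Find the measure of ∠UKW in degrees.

∠UKW = 31°

1. ∠UKZ = 75°  [cyclic UWZK, opposite ∠W+∠K]
2. ∠KYU = 80°  [linear pair at Y on UZ]
3. ∠KZU = 36°  [△ZYK]
4. ∠KUZ = 69°  [△UZK]
5. ∠UKW = 31°  [△UYK]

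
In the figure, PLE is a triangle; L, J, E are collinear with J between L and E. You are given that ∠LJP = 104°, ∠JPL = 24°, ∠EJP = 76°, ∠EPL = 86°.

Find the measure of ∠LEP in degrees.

1. ∠JLP = 52°  [△PLJ]
2. ∠ELP = 52°  [J on ray LE]
3. ∠LEP = 42°  [△PLE]

∠LEP = 42°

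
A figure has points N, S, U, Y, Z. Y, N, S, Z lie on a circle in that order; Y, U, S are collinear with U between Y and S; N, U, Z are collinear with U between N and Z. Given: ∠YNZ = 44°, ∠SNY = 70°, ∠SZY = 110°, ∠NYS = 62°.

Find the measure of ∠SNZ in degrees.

1. ∠NUY = 74°  [△YUN]
2. ∠NSY = 48°  [△YNS]
3. ∠NUS = 106°  [linear pair at U on YS]
4. ∠SNZ = 26°  [△NUS]

∠SNZ = 26°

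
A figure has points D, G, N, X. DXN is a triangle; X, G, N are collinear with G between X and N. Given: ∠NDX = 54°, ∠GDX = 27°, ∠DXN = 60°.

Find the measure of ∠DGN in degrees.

∠DGN = 87°

1. ∠DXG = 60°  [G on ray XN]
2. ∠DGX = 93°  [△DXG]
3. ∠DGN = 87°  [linear pair at G on XN]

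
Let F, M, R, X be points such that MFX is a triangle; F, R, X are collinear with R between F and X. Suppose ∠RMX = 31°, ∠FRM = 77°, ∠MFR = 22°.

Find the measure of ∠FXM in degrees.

1. ∠MRX = 103°  [linear pair at R on FX]
2. ∠MXR = 46°  [△MRX]
3. ∠FXM = 46°  [R on ray XF]

∠FXM = 46°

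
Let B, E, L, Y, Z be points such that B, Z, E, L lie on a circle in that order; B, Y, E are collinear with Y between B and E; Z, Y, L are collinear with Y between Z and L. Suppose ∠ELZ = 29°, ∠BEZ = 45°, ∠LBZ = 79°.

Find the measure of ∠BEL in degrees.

1. ∠BLZ = 45°  [same arc BZ]
2. ∠BZL = 56°  [△BZL]
3. ∠BEL = 56°  [same arc BL]

∠BEL = 56°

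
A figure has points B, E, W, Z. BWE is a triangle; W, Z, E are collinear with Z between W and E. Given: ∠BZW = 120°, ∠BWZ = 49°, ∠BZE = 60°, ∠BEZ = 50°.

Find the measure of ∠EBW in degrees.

1. ∠BWE = 49°  [Z on ray WE]
2. ∠BEW = 50°  [Z on ray EW]
3. ∠EBW = 81°  [△BWE]

∠EBW = 81°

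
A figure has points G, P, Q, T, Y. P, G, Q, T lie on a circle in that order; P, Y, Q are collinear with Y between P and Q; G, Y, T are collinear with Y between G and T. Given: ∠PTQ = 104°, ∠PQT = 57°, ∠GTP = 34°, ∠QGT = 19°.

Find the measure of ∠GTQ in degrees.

1. ∠PGQ = 76°  [cyclic PGQT, opposite ∠G+∠T]
2. ∠GQP = 34°  [same arc PG]
3. ∠GPQ = 70°  [△PGQ]
4. ∠GTQ = 70°  [same arc GQ]

∠GTQ = 70°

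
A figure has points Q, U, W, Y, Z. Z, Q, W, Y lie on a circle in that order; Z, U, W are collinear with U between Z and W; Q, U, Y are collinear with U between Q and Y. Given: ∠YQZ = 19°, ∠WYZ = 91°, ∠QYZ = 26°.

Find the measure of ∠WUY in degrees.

∠WUY = 96°

1. ∠YWZ = 19°  [same arc ZY]
2. ∠WZY = 70°  [△ZWY]
3. ∠YUZ = 84°  [△ZUY]
4. ∠WUY = 96°  [linear pair at U on ZW]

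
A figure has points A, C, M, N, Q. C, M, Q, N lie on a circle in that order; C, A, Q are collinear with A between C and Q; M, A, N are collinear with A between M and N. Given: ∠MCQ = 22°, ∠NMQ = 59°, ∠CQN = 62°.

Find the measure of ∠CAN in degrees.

1. ∠MNQ = 22°  [same arc MQ]
2. ∠NAQ = 96°  [△QAN]
3. ∠CAN = 84°  [linear pair at A on CQ]

∠CAN = 84°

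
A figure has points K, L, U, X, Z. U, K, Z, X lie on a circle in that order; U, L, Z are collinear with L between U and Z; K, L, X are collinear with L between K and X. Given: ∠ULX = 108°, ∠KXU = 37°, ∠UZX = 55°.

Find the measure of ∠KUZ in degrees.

1. ∠KLZ = 108°  [vertical angles at L]
2. ∠UKX = 55°  [same arc UX]
3. ∠KLU = 72°  [linear pair at L on UZ]
4. ∠KUZ = 53°  [△ULK]

∠KUZ = 53°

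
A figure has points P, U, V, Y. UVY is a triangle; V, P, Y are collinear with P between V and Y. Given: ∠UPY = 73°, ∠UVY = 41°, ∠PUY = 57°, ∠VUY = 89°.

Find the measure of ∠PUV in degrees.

1. ∠UPV = 107°  [linear pair at P on VY]
2. ∠PVU = 41°  [P on ray VY]
3. ∠PUV = 32°  [△UVP]

∠PUV = 32°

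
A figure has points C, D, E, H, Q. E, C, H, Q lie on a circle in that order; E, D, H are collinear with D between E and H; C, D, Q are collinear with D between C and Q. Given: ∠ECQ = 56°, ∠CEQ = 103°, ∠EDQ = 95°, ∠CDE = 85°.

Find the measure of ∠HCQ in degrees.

∠HCQ = 64°

1. ∠EHQ = 56°  [same arc EQ]
2. ∠CHQ = 77°  [cyclic ECHQ, opposite ∠E+∠H]
3. ∠HDQ = 85°  [linear pair at D on EH]
4. ∠CQH = 39°  [△HDQ]
5. ∠HCQ = 64°  [△CHQ]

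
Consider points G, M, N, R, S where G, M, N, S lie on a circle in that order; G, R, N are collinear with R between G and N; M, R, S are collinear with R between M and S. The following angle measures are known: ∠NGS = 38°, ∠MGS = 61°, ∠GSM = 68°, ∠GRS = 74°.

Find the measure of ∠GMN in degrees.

∠GMN = 89°

1. ∠NMS = 38°  [same arc NS]
2. ∠MNS = 119°  [cyclic GMNS, opposite ∠G+∠N]
3. ∠GNM = 68°  [same arc GM]
4. ∠MSN = 23°  [△MNS]
5. ∠MGN = 23°  [same arc MN]
6. ∠GMN = 89°  [△GMN]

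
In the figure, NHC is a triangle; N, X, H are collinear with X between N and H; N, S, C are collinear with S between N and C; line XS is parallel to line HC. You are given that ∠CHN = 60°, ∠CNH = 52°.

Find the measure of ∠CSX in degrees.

1. ∠HCN = 68°  [△NHC]
2. ∠NSX = 68°  [XS∥HC, corresponding at S]
3. ∠CSX = 112°  [linear pair at S on NC]

∠CSX = 112°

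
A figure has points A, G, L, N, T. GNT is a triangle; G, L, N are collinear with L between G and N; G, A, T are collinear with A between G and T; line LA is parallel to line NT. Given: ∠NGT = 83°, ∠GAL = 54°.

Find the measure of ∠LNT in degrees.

1. ∠AGL = 83°  [L on GN, A on GT]
2. ∠ALG = 43°  [△GLA]
3. ∠ALN = 137°  [linear pair at L on GN]
4. ∠LNT = 43°  [LA∥NT, co-interior at N–L]

∠LNT = 43°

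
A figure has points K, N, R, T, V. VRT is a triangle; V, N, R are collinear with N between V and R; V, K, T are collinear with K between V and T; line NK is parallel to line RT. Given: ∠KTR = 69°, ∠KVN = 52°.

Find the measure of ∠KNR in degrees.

1. ∠RTV = 69°  [K on ray TV]
2. ∠RVT = 52°  [N on VR, K on VT]
3. ∠TRV = 59°  [△VRT]
4. ∠KNV = 59°  [NK∥RT, corresponding at N]
5. ∠KNR = 121°  [linear pair at N on VR]

∠KNR = 121°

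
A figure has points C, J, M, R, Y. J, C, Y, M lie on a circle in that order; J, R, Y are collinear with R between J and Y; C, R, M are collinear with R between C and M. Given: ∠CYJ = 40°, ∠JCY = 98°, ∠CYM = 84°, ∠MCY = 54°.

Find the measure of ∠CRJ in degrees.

1. ∠CMJ = 40°  [same arc JC]
2. ∠CJY = 42°  [△JCY]
3. ∠CJM = 96°  [cyclic JCYM, opposite ∠J+∠Y]
4. ∠JCM = 44°  [△JCM]
5. ∠CRJ = 94°  [△JRC]

∠CRJ = 94°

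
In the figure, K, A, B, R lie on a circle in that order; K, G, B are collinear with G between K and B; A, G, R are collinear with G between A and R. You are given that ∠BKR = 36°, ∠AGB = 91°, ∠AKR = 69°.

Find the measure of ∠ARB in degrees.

∠ARB = 33°

1. ∠BAR = 36°  [same arc BR]
2. ∠ABR = 111°  [cyclic KABR, opposite ∠K+∠B]
3. ∠ARB = 33°  [△ABR]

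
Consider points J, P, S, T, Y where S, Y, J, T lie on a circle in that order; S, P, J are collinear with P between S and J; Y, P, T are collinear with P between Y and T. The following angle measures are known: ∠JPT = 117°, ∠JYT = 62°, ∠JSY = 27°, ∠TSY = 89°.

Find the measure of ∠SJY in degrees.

∠SJY = 55°

1. ∠SPY = 117°  [vertical angles at P]
2. ∠SYT = 36°  [△SPY]
3. ∠STY = 55°  [△SYT]
4. ∠SJY = 55°  [same arc SY]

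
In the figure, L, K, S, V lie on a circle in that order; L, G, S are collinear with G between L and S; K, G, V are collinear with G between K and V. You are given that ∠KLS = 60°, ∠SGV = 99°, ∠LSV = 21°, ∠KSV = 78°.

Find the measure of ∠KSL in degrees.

∠KSL = 57°

1. ∠KVS = 60°  [same arc KS]
2. ∠KGL = 99°  [vertical angles at G]
3. ∠SKV = 42°  [△KSV]
4. ∠KGS = 81°  [linear pair at G on LS]
5. ∠KSL = 57°  [△KGS]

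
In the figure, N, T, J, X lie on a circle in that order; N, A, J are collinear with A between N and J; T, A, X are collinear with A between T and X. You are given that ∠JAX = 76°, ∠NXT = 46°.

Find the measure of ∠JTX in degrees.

1. ∠NAT = 76°  [vertical angles at A]
2. ∠NJT = 46°  [same arc NT]
3. ∠JAT = 104°  [linear pair at A on NJ]
4. ∠JTX = 30°  [△TAJ]

∠JTX = 30°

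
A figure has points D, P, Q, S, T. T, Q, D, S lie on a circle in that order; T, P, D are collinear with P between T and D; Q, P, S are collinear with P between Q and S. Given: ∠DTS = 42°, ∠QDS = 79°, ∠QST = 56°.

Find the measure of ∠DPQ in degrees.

1. ∠DQS = 42°  [same arc DS]
2. ∠QDT = 56°  [same arc TQ]
3. ∠DPQ = 82°  [△QPD]

∠DPQ = 82°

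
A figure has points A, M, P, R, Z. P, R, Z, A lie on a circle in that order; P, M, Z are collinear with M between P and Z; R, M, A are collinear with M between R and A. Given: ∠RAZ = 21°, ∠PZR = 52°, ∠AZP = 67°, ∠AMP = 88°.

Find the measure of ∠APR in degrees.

∠APR = 61°

1. ∠PAR = 52°  [same arc PR]
2. ∠ARP = 67°  [same arc PA]
3. ∠APR = 61°  [△PRA]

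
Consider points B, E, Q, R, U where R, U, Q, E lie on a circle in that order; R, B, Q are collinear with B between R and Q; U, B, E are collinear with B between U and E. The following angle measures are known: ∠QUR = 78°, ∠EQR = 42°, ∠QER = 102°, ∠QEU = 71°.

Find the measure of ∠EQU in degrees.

∠EQU = 73°

1. ∠ERQ = 36°  [△RQE]
2. ∠EUQ = 36°  [same arc QE]
3. ∠EQU = 73°  [△UQE]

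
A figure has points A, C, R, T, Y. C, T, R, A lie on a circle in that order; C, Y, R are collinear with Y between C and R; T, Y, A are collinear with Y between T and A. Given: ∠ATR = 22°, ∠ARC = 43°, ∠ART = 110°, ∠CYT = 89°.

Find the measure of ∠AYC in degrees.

1. ∠RAT = 48°  [△TRA]
2. ∠AYR = 89°  [△RYA]
3. ∠AYC = 91°  [linear pair at Y on CR]

∠AYC = 91°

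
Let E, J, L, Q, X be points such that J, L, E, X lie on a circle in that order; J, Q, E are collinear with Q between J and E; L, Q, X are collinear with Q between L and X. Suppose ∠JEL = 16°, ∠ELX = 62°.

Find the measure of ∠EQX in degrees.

∠EQX = 78°

1. ∠JXL = 16°  [same arc JL]
2. ∠EJX = 62°  [same arc EX]
3. ∠JQX = 102°  [△JQX]
4. ∠EQX = 78°  [linear pair at Q on JE]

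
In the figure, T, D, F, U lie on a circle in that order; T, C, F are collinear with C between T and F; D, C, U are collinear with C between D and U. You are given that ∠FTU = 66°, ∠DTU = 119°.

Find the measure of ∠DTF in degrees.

∠DTF = 53°

1. ∠FDU = 66°  [same arc FU]
2. ∠DFU = 61°  [cyclic TDFU, opposite ∠T+∠F]
3. ∠DUF = 53°  [△DFU]
4. ∠DTF = 53°  [same arc DF]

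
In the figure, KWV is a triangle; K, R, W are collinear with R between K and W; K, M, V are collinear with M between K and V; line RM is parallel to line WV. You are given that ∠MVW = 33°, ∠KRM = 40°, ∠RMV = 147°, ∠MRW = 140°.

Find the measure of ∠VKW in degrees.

1. ∠KVW = 33°  [M on ray VK]
2. ∠KWV = 40°  [RM∥WV, corresponding at R]
3. ∠VKW = 107°  [△KWV]

∠VKW = 107°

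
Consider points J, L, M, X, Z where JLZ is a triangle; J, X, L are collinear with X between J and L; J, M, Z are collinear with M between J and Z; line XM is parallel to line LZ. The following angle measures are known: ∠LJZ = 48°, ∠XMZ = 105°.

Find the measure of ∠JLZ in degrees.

1. ∠MJX = 48°  [X on JL, M on JZ]
2. ∠JMX = 75°  [linear pair at M on JZ]
3. ∠JXM = 57°  [△JXM]
4. ∠JLZ = 57°  [XM∥LZ, corresponding at X]

∠JLZ = 57°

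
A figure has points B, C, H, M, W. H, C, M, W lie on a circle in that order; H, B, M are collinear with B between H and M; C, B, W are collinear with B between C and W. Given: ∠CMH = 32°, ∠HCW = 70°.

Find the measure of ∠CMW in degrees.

∠CMW = 102°

1. ∠CWH = 32°  [same arc HC]
2. ∠CHW = 78°  [△HCW]
3. ∠CMW = 102°  [cyclic HCMW, opposite ∠H+∠M]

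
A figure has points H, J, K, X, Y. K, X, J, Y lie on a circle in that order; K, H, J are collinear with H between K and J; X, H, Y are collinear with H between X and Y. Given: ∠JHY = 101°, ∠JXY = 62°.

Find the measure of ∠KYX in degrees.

∠KYX = 39°

1. ∠KHY = 79°  [linear pair at H on KJ]
2. ∠JKY = 62°  [same arc JY]
3. ∠KYX = 39°  [△KHY]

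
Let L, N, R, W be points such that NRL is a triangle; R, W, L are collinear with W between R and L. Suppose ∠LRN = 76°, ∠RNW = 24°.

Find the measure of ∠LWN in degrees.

1. ∠NRW = 76°  [W on ray RL]
2. ∠NWR = 80°  [△NRW]
3. ∠LWN = 100°  [linear pair at W on RL]

∠LWN = 100°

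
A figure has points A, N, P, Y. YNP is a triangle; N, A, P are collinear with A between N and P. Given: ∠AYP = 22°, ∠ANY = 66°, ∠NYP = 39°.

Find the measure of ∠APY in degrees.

1. ∠PNY = 66°  [A on ray NP]
2. ∠NPY = 75°  [△YNP]
3. ∠APY = 75°  [A on ray PN]

∠APY = 75°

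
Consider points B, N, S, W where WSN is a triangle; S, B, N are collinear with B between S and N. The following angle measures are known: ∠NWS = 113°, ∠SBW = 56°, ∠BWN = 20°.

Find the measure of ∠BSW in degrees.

1. ∠NBW = 124°  [linear pair at B on SN]
2. ∠BNW = 36°  [△WBN]
3. ∠SNW = 36°  [B on ray NS]
4. ∠NSW = 31°  [△WSN]
5. ∠BSW = 31°  [B on ray SN]

∠BSW = 31°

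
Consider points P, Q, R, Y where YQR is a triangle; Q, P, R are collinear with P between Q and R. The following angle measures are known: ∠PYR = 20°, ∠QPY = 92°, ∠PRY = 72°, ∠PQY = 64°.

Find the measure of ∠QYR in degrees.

1. ∠QRY = 72°  [P on ray RQ]
2. ∠RQY = 64°  [P on ray QR]
3. ∠QYR = 44°  [△YQR]

∠QYR = 44°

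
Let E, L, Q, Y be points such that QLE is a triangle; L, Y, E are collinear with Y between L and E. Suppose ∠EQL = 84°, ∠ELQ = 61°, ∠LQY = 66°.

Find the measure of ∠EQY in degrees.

1. ∠LEQ = 35°  [△QLE]
2. ∠QLY = 61°  [Y on ray LE]
3. ∠LYQ = 53°  [△QLY]
4. ∠QEY = 35°  [Y on ray EL]
5. ∠EYQ = 127°  [linear pair at Y on LE]
6. ∠EQY = 18°  [△QYE]

∠EQY = 18°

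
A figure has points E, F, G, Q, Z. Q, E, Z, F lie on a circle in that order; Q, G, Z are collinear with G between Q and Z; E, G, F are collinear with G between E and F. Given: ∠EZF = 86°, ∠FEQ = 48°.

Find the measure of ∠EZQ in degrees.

1. ∠EQF = 94°  [cyclic QEZF, opposite ∠Q+∠Z]
2. ∠EFQ = 38°  [△QEF]
3. ∠EZQ = 38°  [same arc QE]

∠EZQ = 38°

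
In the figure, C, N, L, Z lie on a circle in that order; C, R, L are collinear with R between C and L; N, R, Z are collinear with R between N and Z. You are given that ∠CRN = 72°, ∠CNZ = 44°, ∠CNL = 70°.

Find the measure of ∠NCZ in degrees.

∠NCZ = 90°

1. ∠LCN = 64°  [△CRN]
2. ∠CLN = 46°  [△CNL]
3. ∠CZN = 46°  [same arc CN]
4. ∠NCZ = 90°  [△CNZ]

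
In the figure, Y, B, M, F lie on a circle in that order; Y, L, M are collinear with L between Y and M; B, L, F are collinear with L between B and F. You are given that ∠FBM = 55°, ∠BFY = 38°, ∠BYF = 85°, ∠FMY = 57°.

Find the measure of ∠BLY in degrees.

1. ∠BMY = 38°  [same arc YB]
2. ∠BLM = 87°  [△BLM]
3. ∠BLY = 93°  [linear pair at L on YM]

∠BLY = 93°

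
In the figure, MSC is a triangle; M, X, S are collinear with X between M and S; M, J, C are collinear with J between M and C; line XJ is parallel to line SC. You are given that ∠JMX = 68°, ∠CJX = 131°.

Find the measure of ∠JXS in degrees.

1. ∠MJX = 49°  [linear pair at J on MC]
2. ∠JXM = 63°  [△MXJ]
3. ∠JXS = 117°  [linear pair at X on MS]

∠JXS = 117°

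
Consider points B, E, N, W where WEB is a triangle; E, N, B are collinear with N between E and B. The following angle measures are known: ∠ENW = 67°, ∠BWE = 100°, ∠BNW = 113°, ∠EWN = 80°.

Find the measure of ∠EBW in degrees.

∠EBW = 47°

1. ∠NEW = 33°  [△WEN]
2. ∠BEW = 33°  [N on ray EB]
3. ∠EBW = 47°  [△WEB]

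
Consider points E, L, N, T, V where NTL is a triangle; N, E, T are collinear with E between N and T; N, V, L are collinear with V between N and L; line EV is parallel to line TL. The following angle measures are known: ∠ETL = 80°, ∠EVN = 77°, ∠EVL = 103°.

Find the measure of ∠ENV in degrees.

∠ENV = 23°

1. ∠LTN = 80°  [E on ray TN]
2. ∠NLT = 77°  [EV∥TL, corresponding at V]
3. ∠LNT = 23°  [△NTL]
4. ∠ENV = 23°  [E on NT, V on NL]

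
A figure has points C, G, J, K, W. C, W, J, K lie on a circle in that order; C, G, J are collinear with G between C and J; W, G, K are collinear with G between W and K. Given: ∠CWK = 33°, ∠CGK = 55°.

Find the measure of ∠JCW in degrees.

∠JCW = 22°

1. ∠CJK = 33°  [same arc CK]
2. ∠JGK = 125°  [linear pair at G on CJ]
3. ∠JKW = 22°  [△JGK]
4. ∠JCW = 22°  [same arc WJ]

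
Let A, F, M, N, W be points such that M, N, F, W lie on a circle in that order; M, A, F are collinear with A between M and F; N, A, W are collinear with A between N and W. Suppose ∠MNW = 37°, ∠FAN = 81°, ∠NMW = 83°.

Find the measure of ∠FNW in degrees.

1. ∠MWN = 60°  [△MNW]
2. ∠MFN = 60°  [same arc MN]
3. ∠FNW = 39°  [△NAF]

∠FNW = 39°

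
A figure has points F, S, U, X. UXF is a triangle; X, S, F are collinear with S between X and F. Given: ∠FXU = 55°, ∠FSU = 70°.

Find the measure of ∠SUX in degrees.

∠SUX = 15°

1. ∠SXU = 55°  [S on ray XF]
2. ∠USX = 110°  [linear pair at S on XF]
3. ∠SUX = 15°  [△UXS]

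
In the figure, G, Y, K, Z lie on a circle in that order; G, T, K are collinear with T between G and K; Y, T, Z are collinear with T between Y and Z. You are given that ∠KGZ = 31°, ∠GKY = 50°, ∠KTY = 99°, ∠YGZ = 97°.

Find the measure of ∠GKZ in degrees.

∠GKZ = 33°

1. ∠GZY = 50°  [same arc GY]
2. ∠GYZ = 33°  [△GYZ]
3. ∠GKZ = 33°  [same arc GZ]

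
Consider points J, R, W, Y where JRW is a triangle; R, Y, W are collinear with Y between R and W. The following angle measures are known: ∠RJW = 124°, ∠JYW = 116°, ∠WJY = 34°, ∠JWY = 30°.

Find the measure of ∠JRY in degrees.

∠JRY = 26°

1. ∠JWR = 30°  [Y on ray WR]
2. ∠JRW = 26°  [△JRW]
3. ∠JRY = 26°  [Y on ray RW]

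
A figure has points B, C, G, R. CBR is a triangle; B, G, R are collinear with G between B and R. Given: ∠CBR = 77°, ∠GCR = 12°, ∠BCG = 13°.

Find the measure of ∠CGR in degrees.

1. ∠CBG = 77°  [G on ray BR]
2. ∠BGC = 90°  [△CBG]
3. ∠CGR = 90°  [linear pair at G on BR]

∠CGR = 90°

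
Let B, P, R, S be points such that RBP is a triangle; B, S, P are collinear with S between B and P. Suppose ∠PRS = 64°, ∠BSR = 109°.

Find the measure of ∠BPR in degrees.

∠BPR = 45°

1. ∠PSR = 71°  [linear pair at S on BP]
2. ∠RPS = 45°  [△RSP]
3. ∠BPR = 45°  [S on ray PB]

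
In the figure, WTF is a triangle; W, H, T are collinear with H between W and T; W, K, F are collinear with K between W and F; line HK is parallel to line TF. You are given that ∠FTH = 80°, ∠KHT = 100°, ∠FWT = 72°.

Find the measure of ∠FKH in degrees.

1. ∠KHW = 80°  [linear pair at H on WT]
2. ∠HWK = 72°  [H on WT, K on WF]
3. ∠HKW = 28°  [△WHK]
4. ∠FKH = 152°  [linear pair at K on WF]

∠FKH = 152°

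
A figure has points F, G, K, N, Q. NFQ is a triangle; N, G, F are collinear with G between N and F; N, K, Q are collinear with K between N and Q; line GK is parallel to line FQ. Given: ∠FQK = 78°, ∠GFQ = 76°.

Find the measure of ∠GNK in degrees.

1. ∠FQN = 78°  [K on ray QN]
2. ∠NFQ = 76°  [G on ray FN]
3. ∠FNQ = 26°  [△NFQ]
4. ∠GNK = 26°  [G on NF, K on NQ]

∠GNK = 26°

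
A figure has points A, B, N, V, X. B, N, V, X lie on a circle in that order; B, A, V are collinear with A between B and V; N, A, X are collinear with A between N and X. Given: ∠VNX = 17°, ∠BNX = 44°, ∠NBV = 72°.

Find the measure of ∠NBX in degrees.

∠NBX = 89°

1. ∠NXV = 72°  [same arc NV]
2. ∠NVX = 91°  [△NVX]
3. ∠NBX = 89°  [cyclic BNVX, opposite ∠B+∠V]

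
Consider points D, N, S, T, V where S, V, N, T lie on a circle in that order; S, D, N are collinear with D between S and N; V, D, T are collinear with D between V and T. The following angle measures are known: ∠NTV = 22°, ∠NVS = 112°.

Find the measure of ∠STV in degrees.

1. ∠NSV = 22°  [same arc VN]
2. ∠SNV = 46°  [△SVN]
3. ∠STV = 46°  [same arc SV]

∠STV = 46°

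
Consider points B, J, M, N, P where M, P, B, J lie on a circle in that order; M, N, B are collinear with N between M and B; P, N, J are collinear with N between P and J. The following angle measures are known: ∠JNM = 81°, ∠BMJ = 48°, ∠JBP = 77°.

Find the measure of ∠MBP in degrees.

∠MBP = 51°

1. ∠BNP = 81°  [vertical angles at N]
2. ∠BPJ = 48°  [same arc BJ]
3. ∠MBP = 51°  [△PNB]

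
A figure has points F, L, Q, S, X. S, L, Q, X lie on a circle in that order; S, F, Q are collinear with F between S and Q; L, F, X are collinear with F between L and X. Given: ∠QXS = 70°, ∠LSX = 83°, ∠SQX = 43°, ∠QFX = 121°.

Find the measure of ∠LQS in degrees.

1. ∠QSX = 67°  [△SQX]
2. ∠LFS = 121°  [vertical angles at F]
3. ∠QLX = 67°  [same arc QX]
4. ∠LFQ = 59°  [linear pair at F on SQ]
5. ∠LQS = 54°  [△LFQ]

∠LQS = 54°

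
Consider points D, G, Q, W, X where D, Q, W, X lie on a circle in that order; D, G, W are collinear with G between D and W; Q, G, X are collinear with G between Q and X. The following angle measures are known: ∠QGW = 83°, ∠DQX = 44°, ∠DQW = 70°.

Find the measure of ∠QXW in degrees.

1. ∠DGX = 83°  [vertical angles at G]
2. ∠DWX = 44°  [same arc DX]
3. ∠WGX = 97°  [linear pair at G on DW]
4. ∠QXW = 39°  [△WGX]

∠QXW = 39°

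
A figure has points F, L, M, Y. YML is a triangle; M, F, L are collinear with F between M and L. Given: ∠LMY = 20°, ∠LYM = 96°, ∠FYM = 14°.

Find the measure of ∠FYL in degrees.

1. ∠MLY = 64°  [△YML]
2. ∠FMY = 20°  [F on ray ML]
3. ∠MFY = 146°  [△YMF]
4. ∠FLY = 64°  [F on ray LM]
5. ∠LFY = 34°  [linear pair at F on ML]
6. ∠FYL = 82°  [△YFL]

∠FYL = 82°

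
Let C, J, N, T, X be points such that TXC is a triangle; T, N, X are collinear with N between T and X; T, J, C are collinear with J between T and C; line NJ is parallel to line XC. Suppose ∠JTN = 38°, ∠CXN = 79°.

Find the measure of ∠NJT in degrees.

∠NJT = 63°

1. ∠CTX = 38°  [N on TX, J on TC]
2. ∠CXT = 79°  [N on ray XT]
3. ∠TCX = 63°  [△TXC]
4. ∠NJT = 63°  [NJ∥XC, corresponding at J]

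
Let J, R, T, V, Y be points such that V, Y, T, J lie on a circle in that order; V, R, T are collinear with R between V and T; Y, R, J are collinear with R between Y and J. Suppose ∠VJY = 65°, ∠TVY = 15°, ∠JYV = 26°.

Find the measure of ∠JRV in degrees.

∠JRV = 41°

1. ∠TJY = 15°  [same arc YT]
2. ∠JTV = 26°  [same arc VJ]
3. ∠JRT = 139°  [△TRJ]
4. ∠JRV = 41°  [linear pair at R on VT]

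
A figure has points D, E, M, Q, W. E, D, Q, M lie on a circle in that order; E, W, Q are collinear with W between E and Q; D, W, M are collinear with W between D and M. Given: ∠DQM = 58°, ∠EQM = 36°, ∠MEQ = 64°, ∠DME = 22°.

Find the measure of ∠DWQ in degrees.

∠DWQ = 94°

1. ∠MDQ = 64°  [same arc QM]
2. ∠DQE = 22°  [same arc ED]
3. ∠DWQ = 94°  [△DWQ]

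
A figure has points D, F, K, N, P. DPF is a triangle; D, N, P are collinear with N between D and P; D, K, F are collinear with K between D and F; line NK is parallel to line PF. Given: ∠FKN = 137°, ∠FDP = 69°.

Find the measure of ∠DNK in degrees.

1. ∠DKN = 43°  [linear pair at K on DF]
2. ∠KDN = 69°  [N on DP, K on DF]
3. ∠DNK = 68°  [△DNK]

∠DNK = 68°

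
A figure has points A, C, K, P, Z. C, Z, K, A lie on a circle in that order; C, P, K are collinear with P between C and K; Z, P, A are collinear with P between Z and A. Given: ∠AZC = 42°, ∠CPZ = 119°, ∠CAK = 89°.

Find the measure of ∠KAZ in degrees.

∠KAZ = 19°

1. ∠AKC = 42°  [same arc CA]
2. ∠APK = 119°  [vertical angles at P]
3. ∠KAZ = 19°  [△KPA]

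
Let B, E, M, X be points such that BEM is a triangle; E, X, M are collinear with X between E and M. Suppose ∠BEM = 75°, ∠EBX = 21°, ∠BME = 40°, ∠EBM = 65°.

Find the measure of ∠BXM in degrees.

1. ∠BEX = 75°  [X on ray EM]
2. ∠BXE = 84°  [△BEX]
3. ∠BXM = 96°  [linear pair at X on EM]

∠BXM = 96°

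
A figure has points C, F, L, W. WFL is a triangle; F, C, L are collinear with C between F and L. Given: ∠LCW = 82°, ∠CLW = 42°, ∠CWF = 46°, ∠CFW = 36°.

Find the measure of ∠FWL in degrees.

1. ∠FLW = 42°  [C on ray LF]
2. ∠LFW = 36°  [C on ray FL]
3. ∠FWL = 102°  [△WFL]

∠FWL = 102°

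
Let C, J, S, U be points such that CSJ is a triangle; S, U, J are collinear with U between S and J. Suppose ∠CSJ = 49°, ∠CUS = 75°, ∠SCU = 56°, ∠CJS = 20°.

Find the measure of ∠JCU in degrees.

∠JCU = 55°

1. ∠CUJ = 105°  [linear pair at U on SJ]
2. ∠CJU = 20°  [U on ray JS]
3. ∠JCU = 55°  [△CUJ]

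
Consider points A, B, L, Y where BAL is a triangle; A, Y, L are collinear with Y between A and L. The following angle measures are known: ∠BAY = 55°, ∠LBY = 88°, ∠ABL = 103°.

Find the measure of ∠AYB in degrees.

∠AYB = 110°

1. ∠BAL = 55°  [Y on ray AL]
2. ∠ALB = 22°  [△BAL]
3. ∠BLY = 22°  [Y on ray LA]
4. ∠BYL = 70°  [△BYL]
5. ∠AYB = 110°  [linear pair at Y on AL]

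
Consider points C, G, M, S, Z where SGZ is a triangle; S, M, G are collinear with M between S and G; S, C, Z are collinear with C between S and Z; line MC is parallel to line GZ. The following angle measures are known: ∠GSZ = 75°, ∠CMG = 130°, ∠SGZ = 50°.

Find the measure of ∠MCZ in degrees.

∠MCZ = 125°

1. ∠GZS = 55°  [△SGZ]
2. ∠MCS = 55°  [MC∥GZ, corresponding at C]
3. ∠MCZ = 125°  [linear pair at C on SZ]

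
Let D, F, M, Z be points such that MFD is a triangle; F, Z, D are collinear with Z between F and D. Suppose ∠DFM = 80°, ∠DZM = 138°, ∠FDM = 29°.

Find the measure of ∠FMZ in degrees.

1. ∠MFZ = 80°  [Z on ray FD]
2. ∠FZM = 42°  [linear pair at Z on FD]
3. ∠FMZ = 58°  [△MFZ]

∠FMZ = 58°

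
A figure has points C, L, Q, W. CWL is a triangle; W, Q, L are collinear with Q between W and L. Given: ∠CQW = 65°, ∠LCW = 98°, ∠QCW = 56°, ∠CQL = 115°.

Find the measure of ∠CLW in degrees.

∠CLW = 23°

1. ∠CWQ = 59°  [△CWQ]
2. ∠CWL = 59°  [Q on ray WL]
3. ∠CLW = 23°  [△CWL]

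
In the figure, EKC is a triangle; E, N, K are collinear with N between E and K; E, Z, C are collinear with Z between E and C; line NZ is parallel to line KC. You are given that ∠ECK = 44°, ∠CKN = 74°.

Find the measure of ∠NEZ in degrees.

∠NEZ = 62°

1. ∠CKE = 74°  [N on ray KE]
2. ∠CEK = 62°  [△EKC]
3. ∠NEZ = 62°  [N on EK, Z on EC]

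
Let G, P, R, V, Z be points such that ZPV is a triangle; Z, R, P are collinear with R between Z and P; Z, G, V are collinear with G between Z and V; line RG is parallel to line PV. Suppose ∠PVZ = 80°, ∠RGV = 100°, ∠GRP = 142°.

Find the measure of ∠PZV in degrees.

∠PZV = 62°

1. ∠RGZ = 80°  [RG∥PV, corresponding at G]
2. ∠GRZ = 38°  [linear pair at R on ZP]
3. ∠GZR = 62°  [△ZRG]
4. ∠PZV = 62°  [R on ZP, G on ZV]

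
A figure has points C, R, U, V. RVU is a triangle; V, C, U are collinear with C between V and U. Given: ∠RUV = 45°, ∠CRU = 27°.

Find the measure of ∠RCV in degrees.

∠RCV = 72°

1. ∠CUR = 45°  [C on ray UV]
2. ∠RCU = 108°  [△RCU]
3. ∠RCV = 72°  [linear pair at C on VU]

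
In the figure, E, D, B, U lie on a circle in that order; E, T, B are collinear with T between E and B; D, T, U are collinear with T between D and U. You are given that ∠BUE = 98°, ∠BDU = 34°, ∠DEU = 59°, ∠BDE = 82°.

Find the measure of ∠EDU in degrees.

∠EDU = 48°

1. ∠BEU = 34°  [same arc BU]
2. ∠EBU = 48°  [△EBU]
3. ∠EDU = 48°  [same arc EU]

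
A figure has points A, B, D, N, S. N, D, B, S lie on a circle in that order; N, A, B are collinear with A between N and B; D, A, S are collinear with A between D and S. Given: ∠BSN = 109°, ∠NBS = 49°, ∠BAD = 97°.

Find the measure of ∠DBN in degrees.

∠DBN = 61°

1. ∠BNS = 22°  [△NBS]
2. ∠BDS = 22°  [same arc BS]
3. ∠DBN = 61°  [△DAB]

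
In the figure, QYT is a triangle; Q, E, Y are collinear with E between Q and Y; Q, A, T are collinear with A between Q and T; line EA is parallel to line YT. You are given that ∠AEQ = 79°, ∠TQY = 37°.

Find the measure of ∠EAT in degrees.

∠EAT = 116°

1. ∠QYT = 79°  [EA∥YT, corresponding at E]
2. ∠QTY = 64°  [△QYT]
3. ∠EAQ = 64°  [EA∥YT, corresponding at A]
4. ∠EAT = 116°  [linear pair at A on QT]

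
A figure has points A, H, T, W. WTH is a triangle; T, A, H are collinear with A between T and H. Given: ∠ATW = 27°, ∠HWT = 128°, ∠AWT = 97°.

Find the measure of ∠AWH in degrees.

1. ∠TAW = 56°  [△WTA]
2. ∠HTW = 27°  [A on ray TH]
3. ∠THW = 25°  [△WTH]
4. ∠HAW = 124°  [linear pair at A on TH]
5. ∠AHW = 25°  [A on ray HT]
6. ∠AWH = 31°  [△WAH]

∠AWH = 31°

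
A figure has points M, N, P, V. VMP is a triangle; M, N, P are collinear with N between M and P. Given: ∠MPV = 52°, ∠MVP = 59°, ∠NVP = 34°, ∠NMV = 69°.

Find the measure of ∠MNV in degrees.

1. ∠NPV = 52°  [N on ray PM]
2. ∠PNV = 94°  [△VNP]
3. ∠MNV = 86°  [linear pair at N on MP]

∠MNV = 86°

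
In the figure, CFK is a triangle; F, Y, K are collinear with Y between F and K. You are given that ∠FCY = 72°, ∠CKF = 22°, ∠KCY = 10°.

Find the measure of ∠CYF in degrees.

∠CYF = 32°

1. ∠CKY = 22°  [Y on ray KF]
2. ∠CYK = 148°  [△CYK]
3. ∠CYF = 32°  [linear pair at Y on FK]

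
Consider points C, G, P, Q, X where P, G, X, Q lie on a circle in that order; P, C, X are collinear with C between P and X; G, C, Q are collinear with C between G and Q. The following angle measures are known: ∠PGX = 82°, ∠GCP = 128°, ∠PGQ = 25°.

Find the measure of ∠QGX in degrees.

1. ∠PQX = 98°  [cyclic PGXQ, opposite ∠G+∠Q]
2. ∠PXQ = 25°  [same arc PQ]
3. ∠QPX = 57°  [△PXQ]
4. ∠QGX = 57°  [same arc XQ]

∠QGX = 57°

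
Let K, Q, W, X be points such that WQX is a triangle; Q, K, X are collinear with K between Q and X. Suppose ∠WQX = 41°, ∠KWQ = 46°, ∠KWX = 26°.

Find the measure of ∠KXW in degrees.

∠KXW = 67°

1. ∠KQW = 41°  [K on ray QX]
2. ∠QKW = 93°  [△WQK]
3. ∠WKX = 87°  [linear pair at K on QX]
4. ∠KXW = 67°  [△WKX]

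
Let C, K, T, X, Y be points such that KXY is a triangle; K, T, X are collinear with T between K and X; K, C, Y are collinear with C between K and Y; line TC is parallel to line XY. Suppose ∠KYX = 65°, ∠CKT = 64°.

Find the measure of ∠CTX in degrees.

1. ∠KCT = 65°  [TC∥XY, corresponding at C]
2. ∠CTK = 51°  [△KTC]
3. ∠CTX = 129°  [linear pair at T on KX]

∠CTX = 129°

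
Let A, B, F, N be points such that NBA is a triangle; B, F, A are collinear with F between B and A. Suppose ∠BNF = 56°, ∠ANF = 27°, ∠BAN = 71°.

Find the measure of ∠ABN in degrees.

∠ABN = 26°

1. ∠FAN = 71°  [F on ray AB]
2. ∠AFN = 82°  [△NFA]
3. ∠BFN = 98°  [linear pair at F on BA]
4. ∠FBN = 26°  [△NBF]
5. ∠ABN = 26°  [F on ray BA]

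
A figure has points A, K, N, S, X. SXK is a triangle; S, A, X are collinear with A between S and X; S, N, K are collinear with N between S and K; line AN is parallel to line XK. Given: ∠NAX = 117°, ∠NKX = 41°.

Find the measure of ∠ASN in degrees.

1. ∠NAS = 63°  [linear pair at A on SX]
2. ∠SKX = 41°  [N on ray KS]
3. ∠KXS = 63°  [AN∥XK, corresponding at A]
4. ∠KSX = 76°  [△SXK]
5. ∠ASN = 76°  [A on SX, N on SK]

∠ASN = 76°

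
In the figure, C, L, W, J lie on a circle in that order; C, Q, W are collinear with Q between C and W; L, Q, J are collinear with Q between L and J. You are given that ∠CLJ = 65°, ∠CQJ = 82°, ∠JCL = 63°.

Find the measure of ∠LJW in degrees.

1. ∠CWJ = 65°  [same arc CJ]
2. ∠JQW = 98°  [linear pair at Q on CW]
3. ∠LJW = 17°  [△WQJ]

∠LJW = 17°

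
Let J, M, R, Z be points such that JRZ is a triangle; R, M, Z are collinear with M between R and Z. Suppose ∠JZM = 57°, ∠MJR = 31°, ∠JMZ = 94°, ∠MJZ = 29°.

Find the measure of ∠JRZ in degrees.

1. ∠JMR = 86°  [linear pair at M on RZ]
2. ∠JRM = 63°  [△JRM]
3. ∠JRZ = 63°  [M on ray RZ]

∠JRZ = 63°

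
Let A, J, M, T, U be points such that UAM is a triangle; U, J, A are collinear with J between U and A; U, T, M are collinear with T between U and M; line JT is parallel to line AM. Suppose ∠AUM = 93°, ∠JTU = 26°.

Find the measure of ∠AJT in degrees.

∠AJT = 119°

1. ∠JUT = 93°  [J on UA, T on UM]
2. ∠TJU = 61°  [△UJT]
3. ∠AJT = 119°  [linear pair at J on UA]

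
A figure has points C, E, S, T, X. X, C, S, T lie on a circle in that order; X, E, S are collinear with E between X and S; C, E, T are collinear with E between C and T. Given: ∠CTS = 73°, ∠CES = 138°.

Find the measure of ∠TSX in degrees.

∠TSX = 65°

1. ∠CXS = 73°  [same arc CS]
2. ∠CEX = 42°  [linear pair at E on XS]
3. ∠TCX = 65°  [△XEC]
4. ∠TSX = 65°  [same arc XT]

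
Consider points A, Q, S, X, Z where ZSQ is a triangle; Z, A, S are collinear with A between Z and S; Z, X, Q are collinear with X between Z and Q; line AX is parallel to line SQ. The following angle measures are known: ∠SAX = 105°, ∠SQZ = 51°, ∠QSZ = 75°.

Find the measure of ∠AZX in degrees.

1. ∠XAZ = 75°  [linear pair at A on ZS]
2. ∠AXZ = 51°  [AX∥SQ, corresponding at X]
3. ∠AZX = 54°  [△ZAX]

∠AZX = 54°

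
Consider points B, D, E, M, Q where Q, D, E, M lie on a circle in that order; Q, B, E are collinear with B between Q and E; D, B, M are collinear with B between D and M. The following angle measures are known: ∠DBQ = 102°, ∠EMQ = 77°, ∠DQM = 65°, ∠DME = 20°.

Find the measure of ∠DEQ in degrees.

1. ∠DBE = 78°  [linear pair at B on QE]
2. ∠DEM = 115°  [cyclic QDEM, opposite ∠Q+∠E]
3. ∠EDM = 45°  [△DEM]
4. ∠DEQ = 57°  [△DBE]

∠DEQ = 57°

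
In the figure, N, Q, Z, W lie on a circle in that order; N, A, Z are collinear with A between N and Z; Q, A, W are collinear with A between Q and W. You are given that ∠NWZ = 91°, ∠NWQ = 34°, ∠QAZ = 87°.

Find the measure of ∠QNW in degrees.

∠QNW = 116°

1. ∠NQZ = 89°  [cyclic NQZW, opposite ∠Q+∠W]
2. ∠NZQ = 34°  [same arc NQ]
3. ∠NAQ = 93°  [linear pair at A on NZ]
4. ∠QNZ = 57°  [△NQZ]
5. ∠NQW = 30°  [△NAQ]
6. ∠QNW = 116°  [△NQW]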